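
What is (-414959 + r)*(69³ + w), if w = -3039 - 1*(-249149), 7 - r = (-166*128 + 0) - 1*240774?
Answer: -87876483670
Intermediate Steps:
r = 262029 (r = 7 - ((-166*128 + 0) - 1*240774) = 7 - ((-21248 + 0) - 240774) = 7 - (-21248 - 240774) = 7 - 1*(-262022) = 7 + 262022 = 262029)
w = 246110 (w = -3039 + 249149 = 246110)
(-414959 + r)*(69³ + w) = (-414959 + 262029)*(69³ + 246110) = -152930*(328509 + 246110) = -152930*574619 = -87876483670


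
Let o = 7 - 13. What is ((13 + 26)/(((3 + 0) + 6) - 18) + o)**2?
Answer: 961/9 ≈ 106.78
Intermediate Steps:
o = -6
((13 + 26)/(((3 + 0) + 6) - 18) + o)**2 = ((13 + 26)/(((3 + 0) + 6) - 18) - 6)**2 = (39/((3 + 6) - 18) - 6)**2 = (39/(9 - 18) - 6)**2 = (39/(-9) - 6)**2 = (39*(-1/9) - 6)**2 = (-13/3 - 6)**2 = (-31/3)**2 = 961/9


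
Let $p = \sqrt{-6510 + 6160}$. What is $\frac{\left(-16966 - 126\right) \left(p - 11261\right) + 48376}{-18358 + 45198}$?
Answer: $\frac{48130347}{6710} - \frac{4273 i \sqrt{14}}{1342} \approx 7172.9 - 11.914 i$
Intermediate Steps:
$p = 5 i \sqrt{14}$ ($p = \sqrt{-350} = 5 i \sqrt{14} \approx 18.708 i$)
$\frac{\left(-16966 - 126\right) \left(p - 11261\right) + 48376}{-18358 + 45198} = \frac{\left(-16966 - 126\right) \left(5 i \sqrt{14} - 11261\right) + 48376}{-18358 + 45198} = \frac{- 17092 \left(-11261 + 5 i \sqrt{14}\right) + 48376}{26840} = \left(\left(192473012 - 85460 i \sqrt{14}\right) + 48376\right) \frac{1}{26840} = \left(192521388 - 85460 i \sqrt{14}\right) \frac{1}{26840} = \frac{48130347}{6710} - \frac{4273 i \sqrt{14}}{1342}$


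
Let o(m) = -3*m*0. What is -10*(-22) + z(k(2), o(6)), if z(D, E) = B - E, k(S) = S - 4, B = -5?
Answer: 215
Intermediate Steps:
o(m) = 0
k(S) = -4 + S
z(D, E) = -5 - E
-10*(-22) + z(k(2), o(6)) = -10*(-22) + (-5 - 1*0) = 220 + (-5 + 0) = 220 - 5 = 215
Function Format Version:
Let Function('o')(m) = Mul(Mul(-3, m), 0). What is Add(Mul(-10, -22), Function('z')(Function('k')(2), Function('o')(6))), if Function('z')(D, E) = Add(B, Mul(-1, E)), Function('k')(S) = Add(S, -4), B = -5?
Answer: 215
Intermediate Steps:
Function('o')(m) = 0
Function('k')(S) = Add(-4, S)
Function('z')(D, E) = Add(-5, Mul(-1, E))
Add(Mul(-10, -22), Function('z')(Function('k')(2), Function('o')(6))) = Add(Mul(-10, -22), Add(-5, Mul(-1, 0))) = Add(220, Add(-5, 0)) = Add(220, -5) = 215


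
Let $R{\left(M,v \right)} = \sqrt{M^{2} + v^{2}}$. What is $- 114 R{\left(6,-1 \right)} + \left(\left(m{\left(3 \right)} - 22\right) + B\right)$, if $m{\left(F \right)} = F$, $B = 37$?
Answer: $18 - 114 \sqrt{37} \approx -675.43$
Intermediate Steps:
$- 114 R{\left(6,-1 \right)} + \left(\left(m{\left(3 \right)} - 22\right) + B\right) = - 114 \sqrt{6^{2} + \left(-1\right)^{2}} + \left(\left(3 - 22\right) + 37\right) = - 114 \sqrt{36 + 1} + \left(-19 + 37\right) = - 114 \sqrt{37} + 18 = 18 - 114 \sqrt{37}$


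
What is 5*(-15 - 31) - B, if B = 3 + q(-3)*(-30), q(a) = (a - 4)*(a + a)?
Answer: 1027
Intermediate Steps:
q(a) = 2*a*(-4 + a) (q(a) = (-4 + a)*(2*a) = 2*a*(-4 + a))
B = -1257 (B = 3 + (2*(-3)*(-4 - 3))*(-30) = 3 + (2*(-3)*(-7))*(-30) = 3 + 42*(-30) = 3 - 1260 = -1257)
5*(-15 - 31) - B = 5*(-15 - 31) - 1*(-1257) = 5*(-46) + 1257 = -230 + 1257 = 1027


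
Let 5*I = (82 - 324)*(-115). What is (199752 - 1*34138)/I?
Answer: 82807/2783 ≈ 29.755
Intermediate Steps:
I = 5566 (I = ((82 - 324)*(-115))/5 = (-242*(-115))/5 = (⅕)*27830 = 5566)
(199752 - 1*34138)/I = (199752 - 1*34138)/5566 = (199752 - 34138)*(1/5566) = 165614*(1/5566) = 82807/2783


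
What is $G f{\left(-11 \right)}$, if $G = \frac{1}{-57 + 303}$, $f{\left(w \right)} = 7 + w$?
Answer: $- \frac{2}{123} \approx -0.01626$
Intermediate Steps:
$G = \frac{1}{246} \approx 0.004065$
$G f{\left(-11 \right)} = \frac{7 - 11}{246} = \frac{1}{246} \left(-4\right) = - \frac{2}{123}$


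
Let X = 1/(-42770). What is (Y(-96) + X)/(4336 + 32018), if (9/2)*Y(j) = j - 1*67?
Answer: -13943029/13993745220 ≈ -0.00099638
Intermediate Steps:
Y(j) = -134/9 + 2*j/9 (Y(j) = 2*(j - 1*67)/9 = 2*(j - 67)/9 = 2*(-67 + j)/9 = -134/9 + 2*j/9)
X = -1/42770 ≈ -2.3381e-5
(Y(-96) + X)/(4336 + 32018) = ((-134/9 + (2/9)*(-96)) - 1/42770)/(4336 + 32018) = ((-134/9 - 64/3) - 1/42770)/36354 = (-326/9 - 1/42770)*(1/36354) = -13943029/384930*1/36354 = -13943029/13993745220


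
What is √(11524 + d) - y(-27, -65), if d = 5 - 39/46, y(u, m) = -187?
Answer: 187 + √24393570/46 ≈ 294.37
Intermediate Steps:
d = 191/46 (d = 5 + (1/46)*(-39) = 5 - 39/46 = 191/46 ≈ 4.1522)
√(11524 + d) - y(-27, -65) = √(11524 + 191/46) - 1*(-187) = √(530295/46) + 187 = √24393570/46 + 187 = 187 + √24393570/46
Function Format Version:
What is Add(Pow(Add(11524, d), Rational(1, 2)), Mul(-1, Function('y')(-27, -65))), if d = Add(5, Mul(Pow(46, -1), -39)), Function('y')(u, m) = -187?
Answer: Add(187, Mul(Rational(1, 46), Pow(24393570, Rational(1, 2)))) ≈ 294.37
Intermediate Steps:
d = Rational(191, 46) (d = Add(5, Mul(Rational(1, 46), -39)) = Add(5, Rational(-39, 46)) = Rational(191, 46) ≈ 4.1522)
Add(Pow(Add(11524, d), Rational(1, 2)), Mul(-1, Function('y')(-27, -65))) = Add(Pow(Add(11524, Rational(191, 46)), Rational(1, 2)), Mul(-1, -187)) = Add(Pow(Rational(530295, 46), Rational(1, 2)), 187) = Add(Mul(Rational(1, 46), Pow(24393570, Rational(1, 2))), 187) = Add(187, Mul(Rational(1, 46), Pow(24393570, Rational(1, 2))))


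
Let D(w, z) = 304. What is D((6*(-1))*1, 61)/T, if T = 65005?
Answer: 304/65005 ≈ 0.0046766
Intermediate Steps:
D((6*(-1))*1, 61)/T = 304/65005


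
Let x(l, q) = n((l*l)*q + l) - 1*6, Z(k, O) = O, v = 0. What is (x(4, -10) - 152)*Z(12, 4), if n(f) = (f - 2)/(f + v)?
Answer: -24490/39 ≈ -627.95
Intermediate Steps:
n(f) = (-2 + f)/f (n(f) = (f - 2)/(f + 0) = (-2 + f)/f)
x(l, q) = -6 + (-2 + l + q*l²)/(l + q*l²) (x(l, q) = (-2 + ((l*l)*q + l))/((l*l)*q + l) - 1*6 = (-2 + (l²*q + l))/(l²*q + l) - 6 = (-2 + (q*l² + l))/(q*l² + l) - 6 = (-2 + (l + q*l²))/(l + q*l²) - 6 = (-2 + l + q*l²)/(l + q*l²) - 6 = -6 + (-2 + l + q*l²)/(l + q*l²))
(x(4, -10) - 152)*Z(12, 4) = ((-2 - 5*4*(1 + 4*(-10)))/(4*(1 + 4*(-10))) - 152)*4 = ((-2 - 5*4*(1 - 40))/(4*(1 - 40)) - 152)*4 = ((¼)*(-2 - 5*4*(-39))/(-39) - 152)*4 = ((¼)*(-1/39)*(-2 + 780) - 152)*4 = ((¼)*(-1/39)*778 - 152)*4 = (-389/78 - 152)*4 = -12245/78*4 = -24490/39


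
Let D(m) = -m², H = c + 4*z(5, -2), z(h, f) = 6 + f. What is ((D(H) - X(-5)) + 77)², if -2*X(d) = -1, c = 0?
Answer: 128881/4 ≈ 32220.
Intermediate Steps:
X(d) = ½ (X(d) = -½*(-1) = ½)
H = 16 (H = 0 + 4*(6 - 2) = 0 + 4*4 = 0 + 16 = 16)
((D(H) - X(-5)) + 77)² = ((-1*16² - 1*½) + 77)² = ((-1*256 - ½) + 77)² = ((-256 - ½) + 77)² = (-513/2 + 77)² = (-359/2)² = 128881/4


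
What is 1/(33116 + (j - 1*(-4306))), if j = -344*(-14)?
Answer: 1/42238 ≈ 2.3675e-5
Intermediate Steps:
j = 4816
1/(33116 + (j - 1*(-4306))) = 1/(33116 + (4816 - 1*(-4306))) = 1/(33116 + (4816 + 4306)) = 1/(33116 + 9122) = 1/42238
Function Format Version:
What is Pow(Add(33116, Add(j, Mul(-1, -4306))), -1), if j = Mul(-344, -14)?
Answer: Rational(1, 42238) ≈ 2.3675e-5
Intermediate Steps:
j = 4816
Pow(Add(33116, Add(j, Mul(-1, -4306))), -1) = Pow(Add(33116, Add(4816, Mul(-1, -4306))), -1) = Pow(Add(33116, Add(4816, 4306)), -1) = Pow(Add(33116, 9122), -1) = Pow(42238, -1) = Rational(1, 42238)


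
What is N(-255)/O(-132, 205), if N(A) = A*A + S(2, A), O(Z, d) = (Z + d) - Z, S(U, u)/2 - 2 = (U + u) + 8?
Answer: 64539/205 ≈ 314.82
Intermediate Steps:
S(U, u) = 20 + 2*U + 2*u (S(U, u) = 4 + 2*((U + u) + 8) = 4 + 2*(8 + U + u) = 4 + (16 + 2*U + 2*u) = 20 + 2*U + 2*u)
O(Z, d) = d
N(A) = 24 + A**2 + 2*A (N(A) = A*A + (20 + 2*2 + 2*A) = A**2 + (20 + 4 + 2*A) = A**2 + (24 + 2*A) = 24 + A**2 + 2*A)
N(-255)/O(-132, 205) = (24 + (-255)**2 + 2*(-255))/205 = (24 + 65025 - 510)*(1/205) = 64539*(1/205) = 64539/205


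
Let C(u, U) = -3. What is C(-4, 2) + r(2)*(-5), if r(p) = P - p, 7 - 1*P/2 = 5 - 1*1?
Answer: -23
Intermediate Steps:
P = 6 (P = 14 - 2*(5 - 1*1) = 14 - 2*(5 - 1) = 14 - 2*4 = 14 - 8 = 6)
r(p) = 6 - p
C(-4, 2) + r(2)*(-5) = -3 + (6 - 1*2)*(-5) = -3 + (6 - 2)*(-5) = -3 + 4*(-5) = -3 - 20 = -23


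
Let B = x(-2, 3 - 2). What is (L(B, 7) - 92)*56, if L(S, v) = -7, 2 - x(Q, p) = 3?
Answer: -5544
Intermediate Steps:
x(Q, p) = -1 (x(Q, p) = 2 - 1*3 = 2 - 3 = -1)
B = -1
(L(B, 7) - 92)*56 = (-7 - 92)*56 = -99*56 = -5544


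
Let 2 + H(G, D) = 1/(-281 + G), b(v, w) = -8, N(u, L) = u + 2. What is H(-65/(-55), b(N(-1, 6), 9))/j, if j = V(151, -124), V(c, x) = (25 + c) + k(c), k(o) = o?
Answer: -6167/1006506 ≈ -0.0061271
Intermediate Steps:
N(u, L) = 2 + u
V(c, x) = 25 + 2*c (V(c, x) = (25 + c) + c = 25 + 2*c)
H(G, D) = -2 + 1/(-281 + G)
j = 327 (j = 25 + 2*151 = 25 + 302 = 327)
H(-65/(-55), b(N(-1, 6), 9))/j = ((563 - (-130)/(-55))/(-281 - 65/(-55)))/327 = ((563 - (-130)*(-1)/55)/(-281 - 65*(-1/55)))*(1/327) = ((563 - 2*13/11)/(-281 + 13/11))*(1/327) = ((563 - 26/11)/(-3078/11))*(1/327) = -11/3078*6167/11*(1/327) = -6167/3078*1/327 = -6167/1006506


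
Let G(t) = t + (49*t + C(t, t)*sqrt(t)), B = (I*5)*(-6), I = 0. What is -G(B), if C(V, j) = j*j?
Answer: 0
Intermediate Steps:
C(V, j) = j**2
B = 0 (B = (0*5)*(-6) = 0*(-6) = 0)
G(t) = t**(5/2) + 50*t (G(t) = t + (49*t + t**2*sqrt(t)) = t + (49*t + t**(5/2)) = t + (t**(5/2) + 49*t) = t**(5/2) + 50*t)
-G(B) = -(0**(5/2) + 50*0) = -(0 + 0) = -1*0 = 0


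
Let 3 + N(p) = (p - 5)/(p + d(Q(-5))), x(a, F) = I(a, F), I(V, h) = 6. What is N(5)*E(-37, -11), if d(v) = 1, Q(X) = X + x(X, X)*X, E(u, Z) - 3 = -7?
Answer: 12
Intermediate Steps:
E(u, Z) = -4 (E(u, Z) = 3 - 7 = -4)
x(a, F) = 6
Q(X) = 7*X (Q(X) = X + 6*X = 7*X)
N(p) = -3 + (-5 + p)/(1 + p) (N(p) = -3 + (p - 5)/(p + 1) = -3 + (-5 + p)/(1 + p))
N(5)*E(-37, -11) = (2*(-4 - 1*5)/(1 + 5))*(-4) = (2*(-4 - 5)/6)*(-4) = (2*(⅙)*(-9))*(-4) = -3*(-4) = 12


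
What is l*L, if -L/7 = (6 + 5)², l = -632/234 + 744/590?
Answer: 42092512/34515 ≈ 1219.5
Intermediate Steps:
l = -49696/34515 (l = -632*1/234 + 744*(1/590) = -316/117 + 372/295 = -49696/34515 ≈ -1.4398)
L = -847 (L = -7*(6 + 5)² = -7*11² = -7*121 = -847)
l*L = -49696/34515*(-847) = 42092512/34515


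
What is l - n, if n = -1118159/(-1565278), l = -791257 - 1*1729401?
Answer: -3945531631083/1565278 ≈ -2.5207e+6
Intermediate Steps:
l = -2520658 (l = -791257 - 1729401 = -2520658)
n = 1118159/1565278 (n = -1118159*(-1/1565278) = 1118159/1565278 ≈ 0.71435)
l - n = -2520658 - 1*1118159/1565278 = -2520658 - 1118159/1565278 = -3945531631083/1565278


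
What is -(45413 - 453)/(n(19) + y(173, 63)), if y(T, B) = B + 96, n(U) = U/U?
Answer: -281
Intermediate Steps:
n(U) = 1
y(T, B) = 96 + B
-(45413 - 453)/(n(19) + y(173, 63)) = -(45413 - 453)/(1 + (96 + 63)) = -44960/(1 + 159) = -44960/160 = -1*281 = -281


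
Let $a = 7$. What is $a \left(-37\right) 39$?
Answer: $-10101$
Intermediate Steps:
$a \left(-37\right) 39 = 7 \left(-37\right) 39 = \left(-259\right) 39 = -10101$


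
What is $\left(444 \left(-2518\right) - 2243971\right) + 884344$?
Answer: $-2477619$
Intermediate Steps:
$\left(444 \left(-2518\right) - 2243971\right) + 884344 = \left(-1117992 - 2243971\right) + 884344 = -3361963 + 884344 = -2477619$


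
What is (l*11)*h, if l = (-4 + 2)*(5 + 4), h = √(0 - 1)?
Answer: -198*I ≈ -198.0*I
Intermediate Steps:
h = I (h = √(-1) = I ≈ 1.0*I)
l = -18 (l = -2*9 = -18)
(l*11)*h = (-18*11)*I = -198*I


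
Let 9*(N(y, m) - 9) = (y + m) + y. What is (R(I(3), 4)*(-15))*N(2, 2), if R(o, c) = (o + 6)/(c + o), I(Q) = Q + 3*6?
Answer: -783/5 ≈ -156.60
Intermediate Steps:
I(Q) = 18 + Q (I(Q) = Q + 18 = 18 + Q)
R(o, c) = (6 + o)/(c + o)
N(y, m) = 9 + m/9 + 2*y/9 (N(y, m) = 9 + ((y + m) + y)/9 = 9 + ((m + y) + y)/9 = 9 + (m + 2*y)/9 = 9 + (m/9 + 2*y/9) = 9 + m/9 + 2*y/9)
(R(I(3), 4)*(-15))*N(2, 2) = (((6 + (18 + 3))/(4 + (18 + 3)))*(-15))*(9 + (⅑)*2 + (2/9)*2) = (((6 + 21)/(4 + 21))*(-15))*(9 + 2/9 + 4/9) = ((27/25)*(-15))*(29/3) = -81/5*29/3 = -783/5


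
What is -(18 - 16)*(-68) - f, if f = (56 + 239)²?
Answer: -86889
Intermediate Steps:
f = 87025 (f = 295² = 87025)
-(18 - 16)*(-68) - f = -(18 - 16)*(-68) - 1*87025 = -2*(-68) - 87025 = -1*(-136) - 87025 = 136 - 87025 = -86889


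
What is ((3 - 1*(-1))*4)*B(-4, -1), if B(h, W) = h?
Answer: -64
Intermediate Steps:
((3 - 1*(-1))*4)*B(-4, -1) = ((3 - 1*(-1))*4)*(-4) = ((3 + 1)*4)*(-4) = (4*4)*(-4) = 16*(-4) = -64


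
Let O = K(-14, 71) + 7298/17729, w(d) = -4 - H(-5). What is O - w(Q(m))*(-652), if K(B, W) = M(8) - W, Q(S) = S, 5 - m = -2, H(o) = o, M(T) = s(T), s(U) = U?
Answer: 10449679/17729 ≈ 589.41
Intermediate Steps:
M(T) = T
m = 7 (m = 5 - 1*(-2) = 5 + 2 = 7)
K(B, W) = 8 - W
w(d) = 1 (w(d) = -4 - 1*(-5) = -4 + 5 = 1)
O = -1109629/17729 (O = (8 - 1*71) + 7298/17729 = (8 - 71) + 7298*(1/17729) = -63 + 7298/17729 = -1109629/17729 ≈ -62.588)
O - w(Q(m))*(-652) = -1109629/17729 - (-652) = -1109629/17729 - 1*(-652) = -1109629/17729 + 652 = 10449679/17729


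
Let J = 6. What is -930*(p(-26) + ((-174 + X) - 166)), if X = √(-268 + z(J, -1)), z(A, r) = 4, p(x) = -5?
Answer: 320850 - 1860*I*√66 ≈ 3.2085e+5 - 15111.0*I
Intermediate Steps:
X = 2*I*√66 (X = √(-268 + 4) = √(-264) = 2*I*√66 ≈ 16.248*I)
-930*(p(-26) + ((-174 + X) - 166)) = -930*(-5 + ((-174 + 2*I*√66) - 166)) = -930*(-5 + (-340 + 2*I*√66)) = -930*(-345 + 2*I*√66) = 320850 - 1860*I*√66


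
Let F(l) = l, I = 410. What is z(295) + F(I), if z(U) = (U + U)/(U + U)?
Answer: 411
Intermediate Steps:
z(U) = 1 (z(U) = (2*U)/((2*U)) = (2*U)*(1/(2*U)) = 1)
z(295) + F(I) = 1 + 410 = 411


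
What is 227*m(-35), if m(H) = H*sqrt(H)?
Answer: -7945*I*sqrt(35) ≈ -47003.0*I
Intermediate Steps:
m(H) = H**(3/2)
227*m(-35) = 227*(-35)**(3/2) = 227*(-35*I*sqrt(35)) = -7945*I*sqrt(35)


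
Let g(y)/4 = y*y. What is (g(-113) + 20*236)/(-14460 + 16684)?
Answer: 13949/556 ≈ 25.088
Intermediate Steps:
g(y) = 4*y² (g(y) = 4*(y*y) = 4*y²)
(g(-113) + 20*236)/(-14460 + 16684) = (4*(-113)² + 20*236)/(-14460 + 16684) = (4*12769 + 4720)/2224 = (51076 + 4720)*(1/2224) = 55796*(1/2224) = 13949/556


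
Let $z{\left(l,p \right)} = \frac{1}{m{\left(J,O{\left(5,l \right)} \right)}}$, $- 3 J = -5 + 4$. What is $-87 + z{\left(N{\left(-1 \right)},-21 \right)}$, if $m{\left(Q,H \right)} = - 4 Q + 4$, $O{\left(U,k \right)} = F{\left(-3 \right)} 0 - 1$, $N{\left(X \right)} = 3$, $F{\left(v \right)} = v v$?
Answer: $- \frac{693}{8} \approx -86.625$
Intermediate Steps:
$F{\left(v \right)} = v^{2}$
$O{\left(U,k \right)} = -1$ ($O{\left(U,k \right)} = \left(-3\right)^{2} \cdot 0 - 1 = 9 \cdot 0 - 1 = 0 - 1 = -1$)
$J = \frac{1}{3}$ ($J = - \frac{-5 + 4}{3} = \left(- \frac{1}{3}\right) \left(-1\right) = \frac{1}{3} \approx 0.33333$)
$m{\left(Q,H \right)} = 4 - 4 Q$
$z{\left(l,p \right)} = \frac{3}{8}$ ($z{\left(l,p \right)} = \frac{1}{4 - \frac{4}{3}} = \frac{1}{\frac{8}{3}} = \frac{3}{8}$)
$-87 + z{\left(N{\left(-1 \right)},-21 \right)} = -87 + \frac{3}{8} = - \frac{693}{8}$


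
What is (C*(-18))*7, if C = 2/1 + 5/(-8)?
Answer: -693/4 ≈ -173.25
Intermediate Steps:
C = 11/8 (C = 2*1 + 5*(-1/8) = 2 - 5/8 = 11/8 ≈ 1.3750)
(C*(-18))*7 = ((11/8)*(-18))*7 = -99/4*7 = -693/4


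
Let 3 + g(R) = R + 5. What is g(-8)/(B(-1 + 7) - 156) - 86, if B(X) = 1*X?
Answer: -2149/25 ≈ -85.960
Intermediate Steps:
g(R) = 2 + R (g(R) = -3 + (R + 5) = -3 + (5 + R) = 2 + R)
B(X) = X
g(-8)/(B(-1 + 7) - 156) - 86 = (2 - 8)/((-1 + 7) - 156) - 86 = -6/(6 - 156) - 86 = -6/(-150) - 86 = -6*(-1/150) - 86 = 1/25 - 86 = -2149/25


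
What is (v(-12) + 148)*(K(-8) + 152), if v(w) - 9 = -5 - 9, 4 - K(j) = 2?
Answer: 22022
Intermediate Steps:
K(j) = 2 (K(j) = 4 - 1*2 = 4 - 2 = 2)
v(w) = -5 (v(w) = 9 + (-5 - 9) = 9 - 14 = -5)
(v(-12) + 148)*(K(-8) + 152) = (-5 + 148)*(2 + 152) = 143*154 = 22022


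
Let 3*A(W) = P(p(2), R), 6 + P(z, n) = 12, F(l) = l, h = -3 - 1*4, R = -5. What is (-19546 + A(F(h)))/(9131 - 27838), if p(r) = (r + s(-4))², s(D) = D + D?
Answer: 19544/18707 ≈ 1.0447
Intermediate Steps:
s(D) = 2*D
h = -7 (h = -3 - 4 = -7)
p(r) = (-8 + r)² (p(r) = (r + 2*(-4))² = (r - 8)² = (-8 + r)²)
P(z, n) = 6 (P(z, n) = -6 + 12 = 6)
A(W) = 2 (A(W) = (⅓)*6 = 2)
(-19546 + A(F(h)))/(9131 - 27838) = (-19546 + 2)/(9131 - 27838) = -19544/(-18707) = -19544*(-1/18707) = 19544/18707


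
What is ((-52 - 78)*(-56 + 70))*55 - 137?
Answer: -100237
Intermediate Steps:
((-52 - 78)*(-56 + 70))*55 - 137 = -130*14*55 - 137 = -1820*55 - 137 = -100100 - 137 = -100237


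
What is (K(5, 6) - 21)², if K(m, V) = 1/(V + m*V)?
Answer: 570025/1296 ≈ 439.83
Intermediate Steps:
K(m, V) = 1/(V + V*m)
(K(5, 6) - 21)² = (1/(6*(1 + 5)) - 21)² = ((⅙)/6 - 21)² = ((⅙)*(⅙) - 21)² = (1/36 - 21)² = (-755/36)² = 570025/1296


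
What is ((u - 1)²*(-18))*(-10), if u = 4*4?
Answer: 40500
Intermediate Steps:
u = 16
((u - 1)²*(-18))*(-10) = ((16 - 1)²*(-18))*(-10) = (15²*(-18))*(-10) = (225*(-18))*(-10) = -4050*(-10) = 40500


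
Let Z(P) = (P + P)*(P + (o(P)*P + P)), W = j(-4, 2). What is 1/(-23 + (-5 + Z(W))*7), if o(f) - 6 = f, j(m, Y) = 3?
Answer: 1/1328 ≈ 0.00075301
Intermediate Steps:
W = 3
o(f) = 6 + f
Z(P) = 2*P*(2*P + P*(6 + P)) (Z(P) = (P + P)*(P + ((6 + P)*P + P)) = (2*P)*(P + (P*(6 + P) + P)) = (2*P)*(P + (P + P*(6 + P))) = (2*P)*(2*P + P*(6 + P)) = 2*P*(2*P + P*(6 + P)))
1/(-23 + (-5 + Z(W))*7) = 1/(-23 + (-5 + 2*3²*(8 + 3))*7) = 1/(-23 + (-5 + 2*9*11)*7) = 1/(-23 + (-5 + 198)*7) = 1/(-23 + 193*7) = 1/(-23 + 1351) = 1/1328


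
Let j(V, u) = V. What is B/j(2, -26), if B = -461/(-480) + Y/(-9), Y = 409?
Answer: -64057/2880 ≈ -22.242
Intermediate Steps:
B = -64057/1440 (B = -461/(-480) + 409/(-9) = -461*(-1/480) + 409*(-⅑) = 461/480 - 409/9 = -64057/1440 ≈ -44.484)
B/j(2, -26) = -64057/1440/2 = -64057/1440*½ = -64057/2880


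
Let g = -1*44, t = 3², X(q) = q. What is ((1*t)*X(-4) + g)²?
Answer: 6400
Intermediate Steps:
t = 9
g = -44
((1*t)*X(-4) + g)² = ((1*9)*(-4) - 44)² = (9*(-4) - 44)² = (-36 - 44)² = (-80)² = 6400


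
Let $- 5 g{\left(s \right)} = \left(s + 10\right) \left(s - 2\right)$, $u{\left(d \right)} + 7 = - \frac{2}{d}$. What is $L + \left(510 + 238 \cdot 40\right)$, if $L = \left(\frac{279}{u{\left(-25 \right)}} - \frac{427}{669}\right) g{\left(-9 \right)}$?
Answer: $\frac{5752068944}{578685} \approx 9939.9$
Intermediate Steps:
$u{\left(d \right)} = -7 - \frac{2}{d}$
$g{\left(s \right)} = - \frac{\left(-2 + s\right) \left(10 + s\right)}{5}$ ($g{\left(s \right)} = - \frac{\left(s + 10\right) \left(s - 2\right)}{5} = - \frac{\left(10 + s\right) \left(-2 + s\right)}{5} = - \frac{\left(-2 + s\right) \left(10 + s\right)}{5}$)
$L = - \frac{52141606}{578685}$ ($L = \left(\frac{279}{-7 - \frac{2}{-25}} - \frac{427}{669}\right) \left(4 - - \frac{72}{5} - \frac{\left(-9\right)^{2}}{5}\right) = \left(\frac{279}{-7 - - \frac{2}{25}} - \frac{427}{669}\right) \left(4 + \frac{72}{5} - \frac{81}{5}\right) = \left(\frac{279}{-7 + \frac{2}{25}} - \frac{427}{669}\right) \left(4 + \frac{72}{5} - \frac{81}{5}\right) = \left(\frac{279}{- \frac{173}{25}} - \frac{427}{669}\right) \frac{11}{5} = \left(279 \left(- \frac{25}{173}\right) - \frac{427}{669}\right) \frac{11}{5} = \left(- \frac{6975}{173} - \frac{427}{669}\right) \frac{11}{5} = \left(- \frac{4740146}{115737}\right) \frac{11}{5} = - \frac{52141606}{578685} \approx -90.104$)
$L + \left(510 + 238 \cdot 40\right) = - \frac{52141606}{578685} + \left(510 + 238 \cdot 40\right) = - \frac{52141606}{578685} + \left(510 + 9520\right) = - \frac{52141606}{578685} + 10030 = \frac{5752068944}{578685}$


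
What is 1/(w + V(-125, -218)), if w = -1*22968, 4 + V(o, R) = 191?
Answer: -1/22781 ≈ -4.3896e-5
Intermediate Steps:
V(o, R) = 187 (V(o, R) = -4 + 191 = 187)
w = -22968
1/(w + V(-125, -218)) = 1/(-22968 + 187) = 1/(-22781) = -1/22781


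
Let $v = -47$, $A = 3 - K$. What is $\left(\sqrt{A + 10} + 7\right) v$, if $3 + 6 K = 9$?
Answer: $-329 - 94 \sqrt{3} \approx -491.81$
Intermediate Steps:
$K = 1$ ($K = - \frac{1}{2} + \frac{1}{6} \cdot 9 = - \frac{1}{2} + \frac{3}{2} = 1$)
$A = 2$ ($A = 3 - 1 = 2$)
$\left(\sqrt{A + 10} + 7\right) v = \left(\sqrt{2 + 10} + 7\right) \left(-47\right) = \left(\sqrt{12} + 7\right) \left(-47\right) = \left(2 \sqrt{3} + 7\right) \left(-47\right) = \left(7 + 2 \sqrt{3}\right) \left(-47\right) = -329 - 94 \sqrt{3}$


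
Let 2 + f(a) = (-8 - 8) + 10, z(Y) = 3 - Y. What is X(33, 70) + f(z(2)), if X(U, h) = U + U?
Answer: 58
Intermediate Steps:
X(U, h) = 2*U
f(a) = -8 (f(a) = -2 + ((-8 - 8) + 10) = -2 + (-16 + 10) = -2 - 6 = -8)
X(33, 70) + f(z(2)) = 2*33 - 8 = 66 - 8 = 58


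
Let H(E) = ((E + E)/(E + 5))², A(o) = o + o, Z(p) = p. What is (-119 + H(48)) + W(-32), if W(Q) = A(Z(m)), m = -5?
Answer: -353145/2809 ≈ -125.72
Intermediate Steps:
A(o) = 2*o
H(E) = 4*E²/(5 + E)² (H(E) = ((2*E)/(5 + E))² = (2*E/(5 + E))² = 4*E²/(5 + E)²)
W(Q) = -10 (W(Q) = 2*(-5) = -10)
(-119 + H(48)) + W(-32) = (-119 + 4*48²/(5 + 48)²) - 10 = (-119 + 4*2304/53²) - 10 = (-119 + 4*2304*(1/2809)) - 10 = (-119 + 9216/2809) - 10 = -325055/2809 - 10 = -353145/2809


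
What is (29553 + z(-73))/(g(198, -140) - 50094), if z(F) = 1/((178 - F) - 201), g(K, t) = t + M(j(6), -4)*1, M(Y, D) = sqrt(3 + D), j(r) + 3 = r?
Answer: -37114160167/63086368925 - 1477651*I/126172737850 ≈ -0.58831 - 1.1711e-5*I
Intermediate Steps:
j(r) = -3 + r
g(K, t) = I + t (g(K, t) = t + sqrt(3 - 4)*1 = t + sqrt(-1)*1 = t + I*1 = t + I = I + t)
z(F) = 1/(-23 - F)
(29553 + z(-73))/(g(198, -140) - 50094) = (29553 - 1/(23 - 73))/((I - 140) - 50094) = (29553 - 1/(-50))/((-140 + I) - 50094) = (29553 - 1*(-1/50))/(-50234 + I) = (29553 + 1/50)*((-50234 - I)/2523454757) = 1477651*((-50234 - I)/2523454757)/50 = 1477651*(-50234 - I)/126172737850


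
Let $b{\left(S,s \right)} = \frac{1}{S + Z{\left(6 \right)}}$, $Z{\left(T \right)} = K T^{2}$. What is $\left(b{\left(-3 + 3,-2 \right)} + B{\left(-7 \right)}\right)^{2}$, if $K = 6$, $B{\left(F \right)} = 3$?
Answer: $\frac{421201}{46656} \approx 9.0278$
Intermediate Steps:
$Z{\left(T \right)} = 6 T^{2}$
$b{\left(S,s \right)} = \frac{1}{216 + S}$ ($b{\left(S,s \right)} = \frac{1}{S + 6 \cdot 6^{2}} = \frac{1}{S + 6 \cdot 36} = \frac{1}{S + 216} = \frac{1}{216 + S}$)
$\left(b{\left(-3 + 3,-2 \right)} + B{\left(-7 \right)}\right)^{2} = \left(\frac{1}{216 + \left(-3 + 3\right)} + 3\right)^{2} = \left(\frac{1}{216 + 0} + 3\right)^{2} = \left(\frac{1}{216} + 3\right)^{2} = \left(\frac{649}{216}\right)^{2} = \frac{421201}{46656}$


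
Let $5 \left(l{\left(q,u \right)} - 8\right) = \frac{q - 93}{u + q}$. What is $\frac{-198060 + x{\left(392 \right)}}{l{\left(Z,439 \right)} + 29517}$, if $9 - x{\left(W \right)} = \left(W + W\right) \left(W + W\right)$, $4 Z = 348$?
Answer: $- \frac{1068709705}{38825372} \approx -27.526$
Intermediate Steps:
$Z = 87$ ($Z = \frac{1}{4} \cdot 348 = 87$)
$l{\left(q,u \right)} = 8 + \frac{-93 + q}{5 \left(q + u\right)}$ ($l{\left(q,u \right)} = 8 + \frac{\left(q - 93\right) \frac{1}{u + q}}{5} = 8 + \frac{\left(-93 + q\right) \frac{1}{q + u}}{5} = 8 + \frac{\frac{1}{q + u} \left(-93 + q\right)}{5} = 8 + \frac{-93 + q}{5 \left(q + u\right)}$)
$x{\left(W \right)} = 9 - 4 W^{2}$ ($x{\left(W \right)} = 9 - \left(W + W\right) \left(W + W\right) = 9 - 2 W 2 W = 9 - 4 W^{2}$)
$\frac{-198060 + x{\left(392 \right)}}{l{\left(Z,439 \right)} + 29517} = \frac{-198060 + \left(9 - 4 \cdot 392^{2}\right)}{\frac{-93 + 40 \cdot 439 + 41 \cdot 87}{5 \left(87 + 439\right)} + 29517} = \frac{-198060 + \left(9 - 614656\right)}{\frac{-93 + 17560 + 3567}{5 \cdot 526} + 29517} = \frac{-198060 + \left(9 - 614656\right)}{\frac{1}{5} \cdot \frac{1}{526} \cdot 21034 + 29517} = \frac{-198060 - 614647}{\frac{10517}{1315} + 29517} = - \frac{812707}{\frac{38825372}{1315}} = \left(-812707\right) \frac{1315}{38825372} = - \frac{1068709705}{38825372}$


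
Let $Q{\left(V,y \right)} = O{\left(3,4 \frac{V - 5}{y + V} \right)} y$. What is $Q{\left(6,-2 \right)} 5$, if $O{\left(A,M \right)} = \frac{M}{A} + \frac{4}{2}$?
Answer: $- \frac{70}{3} \approx -23.333$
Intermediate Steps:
$O{\left(A,M \right)} = 2 + \frac{M}{A}$ ($O{\left(A,M \right)} = \frac{M}{A} + 4 \cdot \frac{1}{2} = \frac{M}{A} + 2 = 2 + \frac{M}{A}$)
$Q{\left(V,y \right)} = y \left(2 + \frac{4 \left(-5 + V\right)}{3 \left(V + y\right)}\right)$ ($Q{\left(V,y \right)} = \left(2 + \frac{4 \frac{V - 5}{y + V}}{3}\right) y = \left(2 + 4 \frac{-5 + V}{V + y} \frac{1}{3}\right) y = \left(2 + \frac{4 \left(-5 + V\right)}{V + y} \frac{1}{3}\right) y = \left(2 + \frac{4 \left(-5 + V\right)}{3 \left(V + y\right)}\right) y = y \left(2 + \frac{4 \left(-5 + V\right)}{3 \left(V + y\right)}\right)$)
$Q{\left(6,-2 \right)} 5 = \frac{2}{3} \left(-2\right) \frac{1}{6 - 2} \left(-10 + 3 \left(-2\right) + 5 \cdot 6\right) 5 = \frac{2}{3} \left(-2\right) \frac{1}{4} \left(-10 - 6 + 30\right) 5 = \frac{2}{3} \left(-2\right) \frac{1}{4} \cdot 14 \cdot 5 = \left(- \frac{14}{3}\right) 5 = - \frac{70}{3}$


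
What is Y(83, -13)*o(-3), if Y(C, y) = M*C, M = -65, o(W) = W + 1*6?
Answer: -16185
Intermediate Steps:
o(W) = 6 + W (o(W) = W + 6 = 6 + W)
Y(C, y) = -65*C
Y(83, -13)*o(-3) = (-65*83)*(6 - 3) = -5395*3 = -16185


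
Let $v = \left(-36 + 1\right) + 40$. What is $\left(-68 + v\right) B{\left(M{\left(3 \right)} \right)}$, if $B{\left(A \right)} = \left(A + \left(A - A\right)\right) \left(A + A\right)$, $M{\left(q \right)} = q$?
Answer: $-1134$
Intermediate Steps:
$v = 5$ ($v = -35 + 40 = 5$)
$B{\left(A \right)} = 2 A^{2}$ ($B{\left(A \right)} = \left(A + 0\right) 2 A = A 2 A = 2 A^{2}$)
$\left(-68 + v\right) B{\left(M{\left(3 \right)} \right)} = \left(-68 + 5\right) 2 \cdot 3^{2} = - 63 \cdot 2 \cdot 9 = \left(-63\right) 18 = -1134$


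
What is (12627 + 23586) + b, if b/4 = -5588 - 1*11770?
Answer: -33219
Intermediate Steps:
b = -69432 (b = 4*(-5588 - 1*11770) = 4*(-5588 - 11770) = 4*(-17358) = -69432)
(12627 + 23586) + b = (12627 + 23586) - 69432 = 36213 - 69432 = -33219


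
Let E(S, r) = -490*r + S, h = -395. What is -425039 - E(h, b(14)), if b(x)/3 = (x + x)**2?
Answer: 727836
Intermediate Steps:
b(x) = 12*x**2 (b(x) = 3*(x + x)**2 = 3*(2*x)**2 = 3*(4*x**2) = 12*x**2)
E(S, r) = S - 490*r
-425039 - E(h, b(14)) = -425039 - (-395 - 5880*14**2) = -425039 - (-395 - 5880*196) = -425039 - (-395 - 490*2352) = -425039 - (-395 - 1152480) = -425039 - 1*(-1152875) = -425039 + 1152875 = 727836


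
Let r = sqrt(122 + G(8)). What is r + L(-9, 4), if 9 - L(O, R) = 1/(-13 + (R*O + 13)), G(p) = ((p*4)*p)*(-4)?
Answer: 325/36 + I*sqrt(902) ≈ 9.0278 + 30.033*I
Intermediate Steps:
G(p) = -16*p**2 (G(p) = ((4*p)*p)*(-4) = (4*p**2)*(-4) = -16*p**2)
L(O, R) = 9 - 1/(O*R) (L(O, R) = 9 - 1/(-13 + (R*O + 13)) = 9 - 1/(-13 + (O*R + 13)) = 9 - 1/(-13 + (13 + O*R)) = 9 - 1/(O*R))
r = I*sqrt(902) (r = sqrt(122 - 16*8**2) = sqrt(122 - 16*64) = sqrt(122 - 1024) = sqrt(-902) = I*sqrt(902) ≈ 30.033*I)
r + L(-9, 4) = I*sqrt(902) + (9 - 1/(-9*4)) = I*sqrt(902) + (9 - 1*(-1/9)*1/4) = I*sqrt(902) + (9 + 1/36) = I*sqrt(902) + 325/36 = 325/36 + I*sqrt(902)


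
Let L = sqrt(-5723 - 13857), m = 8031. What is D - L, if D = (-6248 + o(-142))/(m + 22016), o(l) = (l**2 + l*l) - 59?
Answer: 34021/30047 - 2*I*sqrt(4895) ≈ 1.1323 - 139.93*I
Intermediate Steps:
o(l) = -59 + 2*l**2 (o(l) = (l**2 + l**2) - 59 = 2*l**2 - 59 = -59 + 2*l**2)
L = 2*I*sqrt(4895) (L = sqrt(-19580) = 2*I*sqrt(4895) ≈ 139.93*I)
D = 34021/30047 (D = (-6248 + (-59 + 2*(-142)**2))/(8031 + 22016) = (-6248 + (-59 + 2*20164))/30047 = (-6248 + (-59 + 40328))*(1/30047) = (-6248 + 40269)*(1/30047) = 34021*(1/30047) = 34021/30047 ≈ 1.1323)
D - L = 34021/30047 - 2*I*sqrt(4895)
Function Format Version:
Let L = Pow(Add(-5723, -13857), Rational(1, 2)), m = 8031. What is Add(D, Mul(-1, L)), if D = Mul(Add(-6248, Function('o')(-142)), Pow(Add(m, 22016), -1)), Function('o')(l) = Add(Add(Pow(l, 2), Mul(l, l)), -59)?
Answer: Add(Rational(34021, 30047), Mul(-2, I, Pow(4895, Rational(1, 2)))) ≈ Add(1.1323, Mul(-139.93, I))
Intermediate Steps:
Function('o')(l) = Add(-59, Mul(2, Pow(l, 2))) (Function('o')(l) = Add(Add(Pow(l, 2), Pow(l, 2)), -59) = Add(Mul(2, Pow(l, 2)), -59) = Add(-59, Mul(2, Pow(l, 2))))
L = Mul(2, I, Pow(4895, Rational(1, 2))) (L = Pow(-19580, Rational(1, 2)) = Mul(2, I, Pow(4895, Rational(1, 2))) ≈ Mul(139.93, I))
D = Rational(34021, 30047) (D = Mul(Add(-6248, Add(-59, Mul(2, Pow(-142, 2)))), Pow(Add(8031, 22016), -1)) = Mul(Add(-6248, Add(-59, Mul(2, 20164))), Pow(30047, -1)) = Mul(Add(-6248, Add(-59, 40328)), Rational(1, 30047)) = Mul(Add(-6248, 40269), Rational(1, 30047)) = Mul(34021, Rational(1, 30047)) = Rational(34021, 30047) ≈ 1.1323)
Add(D, Mul(-1, L)) = Add(Rational(34021, 30047), Mul(-1, Mul(2, I, Pow(4895, Rational(1, 2))))) = Add(Rational(34021, 30047), Mul(-2, I, Pow(4895, Rational(1, 2))))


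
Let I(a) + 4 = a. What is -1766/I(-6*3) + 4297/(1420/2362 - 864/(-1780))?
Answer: 25345169133/6281506 ≈ 4034.9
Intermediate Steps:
I(a) = -4 + a
-1766/I(-6*3) + 4297/(1420/2362 - 864/(-1780)) = -1766/(-4 - 6*3) + 4297/(1420/2362 - 864/(-1780)) = -1766/(-4 - 18) + 4297/(1420*(1/2362) - 864*(-1/1780)) = -1766/(-22) + 4297/(710/1181 + 216/445) = -1766*(-1/22) + 4297/(571046/525545) = 883/11 + 4297*(525545/571046) = 883/11 + 2258266865/571046 = 25345169133/6281506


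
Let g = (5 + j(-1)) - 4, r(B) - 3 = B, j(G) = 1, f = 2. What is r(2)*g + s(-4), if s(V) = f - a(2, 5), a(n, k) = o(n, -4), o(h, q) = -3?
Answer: 15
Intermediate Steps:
a(n, k) = -3
r(B) = 3 + B
g = 2 (g = (5 + 1) - 4 = 6 - 4 = 2)
s(V) = 5 (s(V) = 2 - 1*(-3) = 2 + 3 = 5)
r(2)*g + s(-4) = (3 + 2)*2 + 5 = 5*2 + 5 = 10 + 5 = 15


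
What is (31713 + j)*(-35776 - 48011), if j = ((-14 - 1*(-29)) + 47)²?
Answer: -2979214359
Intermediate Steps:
j = 3844 (j = ((-14 + 29) + 47)² = (15 + 47)² = 62² = 3844)
(31713 + j)*(-35776 - 48011) = (31713 + 3844)*(-35776 - 48011) = 35557*(-83787) = -2979214359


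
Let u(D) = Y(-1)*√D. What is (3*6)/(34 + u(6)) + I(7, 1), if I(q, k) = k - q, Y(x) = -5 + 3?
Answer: -1545/283 + 9*√6/283 ≈ -5.3815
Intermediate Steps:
Y(x) = -2
u(D) = -2*√D
(3*6)/(34 + u(6)) + I(7, 1) = (3*6)/(34 - 2*√6) + (1 - 1*7) = 18/(34 - 2*√6) + (1 - 7) = 18/(34 - 2*√6) - 6 = -6 + 18/(34 - 2*√6)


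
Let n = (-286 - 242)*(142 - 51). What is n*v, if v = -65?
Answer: 3123120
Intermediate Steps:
n = -48048 (n = -528*91 = -48048)
n*v = -48048*(-65) = 3123120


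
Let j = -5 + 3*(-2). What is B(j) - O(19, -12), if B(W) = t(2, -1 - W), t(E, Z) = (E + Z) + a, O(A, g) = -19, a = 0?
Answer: 31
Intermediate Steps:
t(E, Z) = E + Z (t(E, Z) = (E + Z) + 0 = E + Z)
j = -11 (j = -5 - 6 = -11)
B(W) = 1 - W (B(W) = 2 + (-1 - W) = 1 - W)
B(j) - O(19, -12) = (1 - 1*(-11)) - 1*(-19) = (1 + 11) + 19 = 12 + 19 = 31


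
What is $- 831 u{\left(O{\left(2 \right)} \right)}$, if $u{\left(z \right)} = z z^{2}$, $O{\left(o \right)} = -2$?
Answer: $6648$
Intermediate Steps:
$u{\left(z \right)} = z^{3}$
$- 831 u{\left(O{\left(2 \right)} \right)} = - 831 \left(-2\right)^{3} = \left(-831\right) \left(-8\right) = 6648$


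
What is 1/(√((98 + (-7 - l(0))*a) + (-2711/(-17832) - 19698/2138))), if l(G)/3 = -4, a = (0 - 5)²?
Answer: 2*√777400773614214/815637535 ≈ 0.068368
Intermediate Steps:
a = 25 (a = (-5)² = 25)
l(G) = -12 (l(G) = 3*(-4) = -12)
1/(√((98 + (-7 - l(0))*a) + (-2711/(-17832) - 19698/2138))) = 1/(√((98 + (-7 - 1*(-12))*25) + (-2711/(-17832) - 19698/2138))) = 1/(√((98 + (-7 + 12)*25) + (-2711*(-1/17832) - 19698*1/2138))) = 1/(√((98 + 5*25) + (2711/17832 - 9849/1069))) = 1/(√((98 + 125) - 172729309/19062408)) = 1/(√(223 - 172729309/19062408)) = 1/(√(4078187675/19062408)) = 1/(5*√777400773614214/9531204) = 2*√777400773614214/815637535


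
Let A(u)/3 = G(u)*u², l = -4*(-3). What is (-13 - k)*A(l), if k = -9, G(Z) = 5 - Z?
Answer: 12096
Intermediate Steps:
l = 12
A(u) = 3*u²*(5 - u) (A(u) = 3*((5 - u)*u²) = 3*(u²*(5 - u)) = 3*u²*(5 - u))
(-13 - k)*A(l) = (-13 - 1*(-9))*(3*12²*(5 - 1*12)) = (-13 + 9)*(3*144*(5 - 12)) = -12*144*(-7) = -4*(-3024) = 12096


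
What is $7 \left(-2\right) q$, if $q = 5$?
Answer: $-70$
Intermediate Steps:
$7 \left(-2\right) q = 7 \left(-2\right) 5 = \left(-14\right) 5 = -70$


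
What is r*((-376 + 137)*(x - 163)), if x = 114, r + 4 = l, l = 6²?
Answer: 374752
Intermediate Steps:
l = 36
r = 32 (r = -4 + 36 = 32)
r*((-376 + 137)*(x - 163)) = 32*((-376 + 137)*(114 - 163)) = 32*(-239*(-49)) = 32*11711 = 374752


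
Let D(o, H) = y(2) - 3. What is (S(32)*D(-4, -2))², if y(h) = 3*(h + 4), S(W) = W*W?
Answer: 235929600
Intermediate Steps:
S(W) = W²
y(h) = 12 + 3*h (y(h) = 3*(4 + h) = 12 + 3*h)
D(o, H) = 15 (D(o, H) = (12 + 3*2) - 3 = (12 + 6) - 3 = 18 - 3 = 15)
(S(32)*D(-4, -2))² = (32²*15)² = (1024*15)² = 15360² = 235929600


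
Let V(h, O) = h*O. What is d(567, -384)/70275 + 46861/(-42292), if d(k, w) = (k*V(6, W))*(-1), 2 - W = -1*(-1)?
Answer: -1145678053/990690100 ≈ -1.1564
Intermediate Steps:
W = 1 (W = 2 - (-1)*(-1) = 2 - 1*1 = 2 - 1 = 1)
V(h, O) = O*h
d(k, w) = -6*k (d(k, w) = (k*(1*6))*(-1) = (k*6)*(-1) = (6*k)*(-1) = -6*k)
d(567, -384)/70275 + 46861/(-42292) = -6*567/70275 + 46861/(-42292) = -3402*1/70275 + 46861*(-1/42292) = -1134/23425 - 46861/42292 = -1145678053/990690100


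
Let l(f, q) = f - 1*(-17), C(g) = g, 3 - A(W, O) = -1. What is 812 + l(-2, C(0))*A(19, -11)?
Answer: 872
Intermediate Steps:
A(W, O) = 4 (A(W, O) = 3 - 1*(-1) = 3 + 1 = 4)
l(f, q) = 17 + f (l(f, q) = f + 17 = 17 + f)
812 + l(-2, C(0))*A(19, -11) = 812 + (17 - 2)*4 = 812 + 15*4 = 812 + 60 = 872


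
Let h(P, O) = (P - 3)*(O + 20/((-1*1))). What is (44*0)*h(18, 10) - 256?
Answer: -256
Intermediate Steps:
h(P, O) = (-20 + O)*(-3 + P) (h(P, O) = (-3 + P)*(O + 20/(-1)) = (-3 + P)*(O + 20*(-1)) = (-3 + P)*(O - 20) = (-3 + P)*(-20 + O) = (-20 + O)*(-3 + P))
(44*0)*h(18, 10) - 256 = (44*0)*(60 - 20*18 - 3*10 + 10*18) - 256 = 0*(60 - 360 - 30 + 180) - 256 = 0*(-150) - 256 = 0 - 256 = -256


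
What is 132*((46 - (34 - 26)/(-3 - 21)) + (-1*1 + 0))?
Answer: 5984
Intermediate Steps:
132*((46 - (34 - 26)/(-3 - 21)) + (-1*1 + 0)) = 132*((46 - 8/(-24)) + (-1 + 0)) = 132*((46 - 8*(-1)/24) - 1) = 132*((46 - 1*(-⅓)) - 1) = 132*((46 + ⅓) - 1) = 132*(139/3 - 1) = 132*(136/3) = 5984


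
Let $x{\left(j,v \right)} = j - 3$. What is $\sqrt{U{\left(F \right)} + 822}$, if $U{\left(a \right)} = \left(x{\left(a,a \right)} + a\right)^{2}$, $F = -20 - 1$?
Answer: $\sqrt{2847} \approx 53.357$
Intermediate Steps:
$x{\left(j,v \right)} = -3 + j$
$F = -21$ ($F = -20 - 1 = -21$)
$U{\left(a \right)} = \left(-3 + 2 a\right)^{2}$ ($U{\left(a \right)} = \left(\left(-3 + a\right) + a\right)^{2} = \left(-3 + 2 a\right)^{2}$)
$\sqrt{U{\left(F \right)} + 822} = \sqrt{\left(-3 + 2 \left(-21\right)\right)^{2} + 822} = \sqrt{\left(-3 - 42\right)^{2} + 822} = \sqrt{\left(-45\right)^{2} + 822} = \sqrt{2025 + 822} = \sqrt{2847}$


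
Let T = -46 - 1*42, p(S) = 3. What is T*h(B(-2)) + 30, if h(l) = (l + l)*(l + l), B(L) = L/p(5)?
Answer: -1138/9 ≈ -126.44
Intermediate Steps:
T = -88 (T = -46 - 42 = -88)
B(L) = L/3
h(l) = 4*l² (h(l) = (2*l)*(2*l) = 4*l²)
T*h(B(-2)) + 30 = -352*((⅓)*(-2))² + 30 = -352*(-⅔)² + 30 = -352*4/9 + 30 = -88*16/9 + 30 = -1408/9 + 30 = -1138/9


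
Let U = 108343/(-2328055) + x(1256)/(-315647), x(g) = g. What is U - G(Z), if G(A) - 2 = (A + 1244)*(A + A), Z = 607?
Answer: -1651278795563558861/734843576585 ≈ -2.2471e+6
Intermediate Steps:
G(A) = 2 + 2*A*(1244 + A) (G(A) = 2 + (A + 1244)*(A + A) = 2 + (1244 + A)*(2*A) = 2 + 2*A*(1244 + A))
U = -37122180001/734843576585 (U = 108343/(-2328055) + 1256/(-315647) = 108343*(-1/2328055) + 1256*(-1/315647) = -108343/2328055 - 1256/315647 = -37122180001/734843576585 ≈ -0.050517)
U - G(Z) = -37122180001/734843576585 - (2 + 2*607² + 2488*607) = -37122180001/734843576585 - (2 + 2*368449 + 1510216) = -37122180001/734843576585 - (2 + 736898 + 1510216) = -37122180001/734843576585 - 1*2247116 = -37122180001/734843576585 - 2247116 = -1651278795563558861/734843576585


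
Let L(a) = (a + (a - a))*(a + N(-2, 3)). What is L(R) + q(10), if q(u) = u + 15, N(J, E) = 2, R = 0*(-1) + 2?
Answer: 33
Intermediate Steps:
R = 2 (R = 0 + 2 = 2)
q(u) = 15 + u
L(a) = a*(2 + a) (L(a) = (a + (a - a))*(a + 2) = (a + 0)*(2 + a) = a*(2 + a))
L(R) + q(10) = 2*(2 + 2) + (15 + 10) = 2*4 + 25 = 8 + 25 = 33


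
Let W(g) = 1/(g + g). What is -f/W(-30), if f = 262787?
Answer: 15767220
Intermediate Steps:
W(g) = 1/(2*g)
-f/W(-30) = -262787/((½)/(-30)) = -262787/((½)*(-1/30)) = -262787/(-1/60) = -262787*(-60) = -1*(-15767220) = 15767220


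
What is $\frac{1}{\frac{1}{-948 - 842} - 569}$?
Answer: $- \frac{1790}{1018511} \approx -0.0017575$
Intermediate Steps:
$\frac{1}{\frac{1}{-948 - 842} - 569} = \frac{1}{\frac{1}{-1790} - 569} = \frac{1}{- \frac{1}{1790} - 569} = \frac{1}{- \frac{1018511}{1790}} = - \frac{1790}{1018511}$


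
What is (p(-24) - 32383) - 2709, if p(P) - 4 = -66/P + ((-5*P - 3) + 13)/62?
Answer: -4350311/124 ≈ -35083.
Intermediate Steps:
p(P) = 129/31 - 66/P - 5*P/62 (p(P) = 4 + (-66/P + ((-5*P - 3) + 13)/62) = 4 + (-66/P + ((-3 - 5*P) + 13)*(1/62)) = 4 + (-66/P + (10 - 5*P)*(1/62)) = 4 + (-66/P + (5/31 - 5*P/62)) = 4 + (5/31 - 66/P - 5*P/62) = 129/31 - 66/P - 5*P/62)
(p(-24) - 32383) - 2709 = ((129/31 - 66/(-24) - 5/62*(-24)) - 32383) - 2709 = ((129/31 - 66*(-1/24) + 60/31) - 32383) - 2709 = ((129/31 + 11/4 + 60/31) - 32383) - 2709 = (1097/124 - 32383) - 2709 = -4014395/124 - 2709 = -4350311/124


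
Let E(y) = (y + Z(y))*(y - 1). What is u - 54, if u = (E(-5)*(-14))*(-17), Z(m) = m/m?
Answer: 5658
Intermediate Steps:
Z(m) = 1
E(y) = (1 + y)*(-1 + y) (E(y) = (y + 1)*(y - 1) = (1 + y)*(-1 + y))
u = 5712 (u = ((-1 + (-5)**2)*(-14))*(-17) = ((-1 + 25)*(-14))*(-17) = (24*(-14))*(-17) = -336*(-17) = 5712)
u - 54 = 5712 - 54 = 5658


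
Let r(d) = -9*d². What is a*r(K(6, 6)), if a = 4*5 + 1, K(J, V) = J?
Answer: -6804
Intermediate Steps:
a = 21 (a = 20 + 1 = 21)
a*r(K(6, 6)) = 21*(-9*6²) = 21*(-9*36) = 21*(-324) = -6804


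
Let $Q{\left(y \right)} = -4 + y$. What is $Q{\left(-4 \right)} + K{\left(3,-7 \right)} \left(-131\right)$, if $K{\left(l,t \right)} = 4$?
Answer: $-532$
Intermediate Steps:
$Q{\left(-4 \right)} + K{\left(3,-7 \right)} \left(-131\right) = \left(-4 - 4\right) + 4 \left(-131\right) = -8 - 524 = -532$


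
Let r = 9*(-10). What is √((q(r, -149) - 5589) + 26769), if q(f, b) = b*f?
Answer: √34590 ≈ 185.98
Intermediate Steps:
r = -90
√((q(r, -149) - 5589) + 26769) = √((-149*(-90) - 5589) + 26769) = √((13410 - 5589) + 26769) = √(7821 + 26769) = √34590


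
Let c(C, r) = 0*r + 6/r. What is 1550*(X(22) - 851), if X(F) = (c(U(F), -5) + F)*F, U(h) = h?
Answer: -609770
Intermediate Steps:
c(C, r) = 6/r (c(C, r) = 0 + 6/r = 6/r)
X(F) = F*(-6/5 + F) (X(F) = (6/(-5) + F)*F = (6*(-⅕) + F)*F = (-6/5 + F)*F = F*(-6/5 + F))
1550*(X(22) - 851) = 1550*((⅕)*22*(-6 + 5*22) - 851) = 1550*((⅕)*22*(-6 + 110) - 851) = 1550*((⅕)*22*104 - 851) = 1550*(2288/5 - 851) = 1550*(-1967/5) = -609770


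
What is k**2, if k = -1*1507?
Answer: 2271049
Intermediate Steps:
k = -1507
k**2 = (-1507)**2 = 2271049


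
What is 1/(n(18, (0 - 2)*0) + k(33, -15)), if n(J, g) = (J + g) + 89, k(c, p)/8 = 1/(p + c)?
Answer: 9/967 ≈ 0.0093071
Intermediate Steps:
k(c, p) = 8/(c + p) (k(c, p) = 8/(p + c) = 8/(c + p))
n(J, g) = 89 + J + g
1/(n(18, (0 - 2)*0) + k(33, -15)) = 1/((89 + 18 + (0 - 2)*0) + 8/(33 - 15)) = 1/((89 + 18 - 2*0) + 8/18) = 1/((89 + 18 + 0) + 8*(1/18)) = 1/(107 + 4/9) = 1/(967/9) = 9/967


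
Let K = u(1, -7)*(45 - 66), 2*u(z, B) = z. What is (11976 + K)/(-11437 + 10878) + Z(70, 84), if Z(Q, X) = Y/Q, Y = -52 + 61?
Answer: -416277/19565 ≈ -21.277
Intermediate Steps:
Y = 9
u(z, B) = z/2
K = -21/2 (K = ((½)*1)*(45 - 66) = (½)*(-21) = -21/2 ≈ -10.500)
Z(Q, X) = 9/Q
(11976 + K)/(-11437 + 10878) + Z(70, 84) = (11976 - 21/2)/(-11437 + 10878) + 9/70 = (23931/2)/(-559) + 9*(1/70) = (23931/2)*(-1/559) + 9/70 = -23931/1118 + 9/70 = -416277/19565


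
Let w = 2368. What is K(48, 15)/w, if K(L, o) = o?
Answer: 15/2368 ≈ 0.0063345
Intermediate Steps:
K(48, 15)/w = 15/2368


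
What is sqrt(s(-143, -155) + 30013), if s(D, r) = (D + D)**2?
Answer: sqrt(111809) ≈ 334.38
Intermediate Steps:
s(D, r) = 4*D**2 (s(D, r) = (2*D)**2 = 4*D**2)
sqrt(s(-143, -155) + 30013) = sqrt(4*(-143)**2 + 30013) = sqrt(4*20449 + 30013) = sqrt(81796 + 30013) = sqrt(111809)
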